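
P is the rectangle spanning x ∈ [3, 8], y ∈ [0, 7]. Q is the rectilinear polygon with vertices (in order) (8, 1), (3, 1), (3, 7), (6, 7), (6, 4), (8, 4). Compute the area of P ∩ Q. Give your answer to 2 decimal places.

24.00

The intersection is the polygon with vertices (8,1), (3,1), (3,7), (6,7), (6,4), (8,4).
By the shoelace formula its area is 24.00.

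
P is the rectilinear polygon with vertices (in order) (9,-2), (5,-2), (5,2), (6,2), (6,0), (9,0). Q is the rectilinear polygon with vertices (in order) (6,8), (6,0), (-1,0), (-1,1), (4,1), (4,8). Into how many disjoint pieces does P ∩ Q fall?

P ∩ Q is a single connected region.

1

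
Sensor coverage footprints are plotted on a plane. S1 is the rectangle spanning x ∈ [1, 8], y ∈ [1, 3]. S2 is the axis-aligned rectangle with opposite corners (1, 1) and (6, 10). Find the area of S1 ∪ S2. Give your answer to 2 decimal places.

49.00

By inclusion–exclusion:
Individual areas: |S1| = 14, |S2| = 45.
|S1∩S2|: x∈[1,6], y∈[1,3] → 5·2 = 10.
|S1 ∪ S2| = 59 − 10 = 49.00.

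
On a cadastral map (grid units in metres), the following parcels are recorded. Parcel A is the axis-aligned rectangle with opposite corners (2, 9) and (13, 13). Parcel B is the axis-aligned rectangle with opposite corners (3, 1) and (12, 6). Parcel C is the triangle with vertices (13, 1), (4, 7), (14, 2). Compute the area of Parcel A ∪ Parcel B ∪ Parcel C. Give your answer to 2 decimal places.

By inclusion–exclusion:
Individual areas: |Parcel A| = 44, |Parcel B| = 45, |Parcel C| = 7.5.
|Parcel A∩Parcel B| = 0 (no overlap).
|Parcel A∩Parcel C| = 0.
|Parcel B∩Parcel C| = 5.0833.
|Parcel A∩Parcel B∩Parcel C| = 0.
|Parcel A ∪ Parcel B ∪ Parcel C| = 96.5 − 5.0833 + 0 = 91.42.

91.42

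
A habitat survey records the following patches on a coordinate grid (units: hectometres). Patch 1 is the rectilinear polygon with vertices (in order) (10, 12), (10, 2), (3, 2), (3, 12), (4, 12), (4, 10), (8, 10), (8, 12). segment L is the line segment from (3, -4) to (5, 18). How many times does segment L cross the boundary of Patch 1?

2

The segment meets the boundary at (4.273,10), (3.545,2).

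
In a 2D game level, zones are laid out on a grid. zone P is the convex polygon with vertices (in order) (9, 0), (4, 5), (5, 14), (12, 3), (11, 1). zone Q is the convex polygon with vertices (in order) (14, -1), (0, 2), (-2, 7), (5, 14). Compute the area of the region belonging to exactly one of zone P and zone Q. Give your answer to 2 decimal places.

67.06

|zone P| = 53.5, |zone Q| = 116, |zone P∩zone Q| = 51.2205.
|zone P △ zone Q| = |zone P| + |zone Q| − 2·|zone P∩zone Q| = 53.5 + 116 − 102.4409 = 67.06.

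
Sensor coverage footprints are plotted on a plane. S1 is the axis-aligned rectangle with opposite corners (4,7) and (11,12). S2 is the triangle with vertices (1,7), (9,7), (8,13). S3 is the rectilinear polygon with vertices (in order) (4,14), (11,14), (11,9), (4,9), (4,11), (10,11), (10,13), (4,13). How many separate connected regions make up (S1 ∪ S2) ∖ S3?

2

(S1 ∪ S2) ∖ S3 splits into 2 disjoint pieces (area 17.8571, area 6.6667).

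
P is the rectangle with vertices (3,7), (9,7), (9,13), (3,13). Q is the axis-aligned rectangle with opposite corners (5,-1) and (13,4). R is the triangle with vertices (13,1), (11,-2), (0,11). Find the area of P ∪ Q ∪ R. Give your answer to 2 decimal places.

86.10

By inclusion–exclusion:
Individual areas: |P| = 36, |Q| = 40, |R| = 29.5.
|P∩Q| = 0 (no overlap).
|P∩R| = 1.7741.
|Q∩R| = 17.6244.
|P∩Q∩R| = 0.
|P ∪ Q ∪ R| = 105.5 − 19.3985 + 0 = 86.10.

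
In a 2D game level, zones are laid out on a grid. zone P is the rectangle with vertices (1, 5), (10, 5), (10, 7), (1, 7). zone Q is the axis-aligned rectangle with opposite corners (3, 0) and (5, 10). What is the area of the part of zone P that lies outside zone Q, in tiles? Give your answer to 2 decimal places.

14.00

|zone P∩zone Q|: x∈[3,5], y∈[5,7] → 2·2 = 4.
|zone P| = 18.
|zone P ∖ zone Q| = |zone P| − |zone P∩zone Q| = 18 − 4 = 14.00.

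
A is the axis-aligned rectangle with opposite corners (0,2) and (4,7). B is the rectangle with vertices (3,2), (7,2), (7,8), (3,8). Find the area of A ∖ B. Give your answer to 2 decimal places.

|A∩B|: x∈[3,4], y∈[2,7] → 1·5 = 5.
|A| = 20.
|A ∖ B| = |A| − |A∩B| = 20 − 5 = 15.00.

15.00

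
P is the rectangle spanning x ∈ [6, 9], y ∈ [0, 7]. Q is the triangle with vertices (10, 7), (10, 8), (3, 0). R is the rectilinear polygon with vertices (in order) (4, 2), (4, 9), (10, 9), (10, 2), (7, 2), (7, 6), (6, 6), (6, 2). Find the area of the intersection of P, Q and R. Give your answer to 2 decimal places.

1.43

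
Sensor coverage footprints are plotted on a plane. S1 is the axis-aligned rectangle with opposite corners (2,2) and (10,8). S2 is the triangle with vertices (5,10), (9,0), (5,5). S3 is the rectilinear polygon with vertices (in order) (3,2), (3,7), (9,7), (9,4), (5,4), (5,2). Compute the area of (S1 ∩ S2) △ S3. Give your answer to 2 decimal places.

20.40

|S1 ∩ S2| = 8.4.
|(S1 ∩ S2) ∩ S3| = 5.
|(S1 ∩ S2) △ S3| = 8.4 + 22 − 10 = 20.40.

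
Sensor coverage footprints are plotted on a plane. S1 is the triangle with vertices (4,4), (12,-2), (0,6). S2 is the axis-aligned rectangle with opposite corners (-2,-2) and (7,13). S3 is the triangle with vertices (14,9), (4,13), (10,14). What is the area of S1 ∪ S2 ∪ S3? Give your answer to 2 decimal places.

151.24

By inclusion–exclusion:
Individual areas: |S1| = 4, |S2| = 135, |S3| = 17.
|S1∩S2| = 2.9583.
|S1∩S3| = 0.
|S2∩S3| = 1.8.
|S1∩S2∩S3| = 0.
|S1 ∪ S2 ∪ S3| = 156 − 4.7583 + 0 = 151.24.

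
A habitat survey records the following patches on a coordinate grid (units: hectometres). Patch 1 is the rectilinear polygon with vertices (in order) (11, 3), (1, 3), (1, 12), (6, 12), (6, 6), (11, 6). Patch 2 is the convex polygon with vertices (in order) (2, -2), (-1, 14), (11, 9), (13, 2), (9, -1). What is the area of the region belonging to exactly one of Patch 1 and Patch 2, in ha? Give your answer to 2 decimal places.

81.54

|Patch 1| = 60, |Patch 2| = 139.5, |Patch 1∩Patch 2| = 58.9813.
|Patch 1 △ Patch 2| = |Patch 1| + |Patch 2| − 2·|Patch 1∩Patch 2| = 60 + 139.5 − 117.9625 = 81.54.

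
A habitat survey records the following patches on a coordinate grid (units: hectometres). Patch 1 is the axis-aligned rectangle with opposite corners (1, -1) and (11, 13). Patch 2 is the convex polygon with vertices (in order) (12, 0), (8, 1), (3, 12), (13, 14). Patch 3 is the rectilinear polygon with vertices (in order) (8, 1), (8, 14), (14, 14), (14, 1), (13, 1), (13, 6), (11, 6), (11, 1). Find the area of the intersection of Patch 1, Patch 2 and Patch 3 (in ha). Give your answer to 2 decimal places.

The intersection is the polygon with vertices (11,6), (11,1), (8,1), (8,13), (11,13).
By the shoelace formula its area is 36.00.

36.00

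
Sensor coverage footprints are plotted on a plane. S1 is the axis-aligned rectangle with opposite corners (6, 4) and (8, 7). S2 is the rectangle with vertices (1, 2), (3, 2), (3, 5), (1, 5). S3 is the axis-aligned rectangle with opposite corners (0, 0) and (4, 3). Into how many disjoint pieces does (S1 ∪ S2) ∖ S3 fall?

(S1 ∪ S2) ∖ S3 splits into 2 disjoint pieces (area 6, area 4).

2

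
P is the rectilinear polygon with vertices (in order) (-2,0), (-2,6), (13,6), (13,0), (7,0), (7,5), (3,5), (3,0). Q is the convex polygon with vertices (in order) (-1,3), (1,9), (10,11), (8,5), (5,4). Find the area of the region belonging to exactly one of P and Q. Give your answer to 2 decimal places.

|P| = 70, |Q| = 51.5, |P∩Q| = 14.5.
|P △ Q| = |P| + |Q| − 2·|P∩Q| = 70 + 51.5 − 29 = 92.50.

92.50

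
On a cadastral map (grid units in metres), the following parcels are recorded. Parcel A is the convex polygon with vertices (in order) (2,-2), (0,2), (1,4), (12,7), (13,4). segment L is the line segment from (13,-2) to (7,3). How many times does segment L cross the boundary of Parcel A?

1

The segment meets the boundary at (8.648,1.626).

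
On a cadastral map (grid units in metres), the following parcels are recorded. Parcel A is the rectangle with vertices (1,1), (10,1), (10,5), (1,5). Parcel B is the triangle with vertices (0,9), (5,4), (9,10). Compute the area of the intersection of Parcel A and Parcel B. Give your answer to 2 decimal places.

0.83

The intersection is the polygon with vertices (5.667,5), (5,4), (4,5).
By the shoelace formula its area is 0.83.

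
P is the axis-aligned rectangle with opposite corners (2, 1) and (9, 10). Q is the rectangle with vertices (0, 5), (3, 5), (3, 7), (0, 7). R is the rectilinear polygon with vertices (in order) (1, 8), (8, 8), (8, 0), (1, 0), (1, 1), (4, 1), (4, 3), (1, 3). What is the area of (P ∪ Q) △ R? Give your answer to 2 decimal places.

37.00

|P ∪ Q| = 67.
|(P ∪ Q) ∩ R| = 40.
|(P ∪ Q) △ R| = 67 + 50 − 80 = 37.00.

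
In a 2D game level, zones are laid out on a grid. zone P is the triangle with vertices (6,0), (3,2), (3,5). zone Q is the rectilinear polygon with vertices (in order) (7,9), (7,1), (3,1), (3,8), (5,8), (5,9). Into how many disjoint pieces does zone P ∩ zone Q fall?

1

zone P ∩ zone Q is a single connected region.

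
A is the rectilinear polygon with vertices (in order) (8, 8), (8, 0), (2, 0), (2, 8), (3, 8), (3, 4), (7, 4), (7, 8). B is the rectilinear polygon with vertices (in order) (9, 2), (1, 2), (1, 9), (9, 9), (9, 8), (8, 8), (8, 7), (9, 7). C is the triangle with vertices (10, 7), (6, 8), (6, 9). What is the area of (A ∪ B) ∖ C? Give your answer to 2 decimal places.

|A ∪ B| = 67.
|(A ∪ B) ∩ C| = 1.5.
|(A ∪ B) ∖ C| = 67 − 1.5 = 65.50.

65.50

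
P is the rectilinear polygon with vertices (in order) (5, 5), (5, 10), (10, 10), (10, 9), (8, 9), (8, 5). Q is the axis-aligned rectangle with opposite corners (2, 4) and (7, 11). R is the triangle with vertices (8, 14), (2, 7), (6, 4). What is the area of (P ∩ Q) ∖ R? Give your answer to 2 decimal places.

|P ∩ Q| = 10.
|(P ∩ Q) ∩ R| = 8.4.
|(P ∩ Q) ∖ R| = 10 − 8.4 = 1.60.

1.60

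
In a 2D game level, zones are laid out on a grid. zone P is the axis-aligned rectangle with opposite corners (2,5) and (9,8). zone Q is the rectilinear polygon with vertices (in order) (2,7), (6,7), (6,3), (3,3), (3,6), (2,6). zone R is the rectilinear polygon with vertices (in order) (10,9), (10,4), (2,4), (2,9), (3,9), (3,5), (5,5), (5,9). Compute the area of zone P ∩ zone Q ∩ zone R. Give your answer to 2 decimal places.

3.00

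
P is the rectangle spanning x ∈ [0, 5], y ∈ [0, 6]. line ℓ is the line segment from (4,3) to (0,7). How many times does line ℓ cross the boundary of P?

The segment meets the boundary at (1,6).

1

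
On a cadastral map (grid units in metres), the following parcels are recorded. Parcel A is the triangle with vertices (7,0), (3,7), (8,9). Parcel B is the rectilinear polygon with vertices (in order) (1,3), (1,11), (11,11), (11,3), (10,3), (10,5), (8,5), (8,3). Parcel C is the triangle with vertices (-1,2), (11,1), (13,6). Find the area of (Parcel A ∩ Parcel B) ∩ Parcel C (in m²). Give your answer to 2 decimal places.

2.49

The region (Parcel A ∩ Parcel B) ∩ Parcel C is the polygon with vertices (7.333,3), (5.286,3), (4.895,3.684), (7.492,4.426).
By the shoelace formula its area is 2.49.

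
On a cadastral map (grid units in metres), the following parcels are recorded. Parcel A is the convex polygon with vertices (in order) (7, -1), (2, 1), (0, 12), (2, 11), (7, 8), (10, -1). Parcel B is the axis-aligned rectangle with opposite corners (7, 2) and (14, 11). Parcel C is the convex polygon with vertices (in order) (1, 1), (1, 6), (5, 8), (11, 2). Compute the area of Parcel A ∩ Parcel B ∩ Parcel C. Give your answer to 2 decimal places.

5.00

The intersection is the polygon with vertices (7,2), (7,6), (8,5), (9,2).
By the shoelace formula its area is 5.00.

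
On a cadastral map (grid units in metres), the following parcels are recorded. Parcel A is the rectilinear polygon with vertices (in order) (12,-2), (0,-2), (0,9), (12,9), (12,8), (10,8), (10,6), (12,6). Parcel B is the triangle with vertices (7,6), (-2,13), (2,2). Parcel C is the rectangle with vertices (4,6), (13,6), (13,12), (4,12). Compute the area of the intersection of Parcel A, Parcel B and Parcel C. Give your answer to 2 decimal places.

The intersection is the polygon with vertices (7,6), (4,6), (4,8.333).
By the shoelace formula its area is 3.50.

3.50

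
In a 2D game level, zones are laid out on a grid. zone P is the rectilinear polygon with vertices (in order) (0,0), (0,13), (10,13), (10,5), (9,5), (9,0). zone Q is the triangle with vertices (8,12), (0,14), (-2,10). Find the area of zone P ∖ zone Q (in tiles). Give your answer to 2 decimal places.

112.60

|zone P| = 125, |zone P∩zone Q| = 12.4.
|zone P ∖ zone Q| = |zone P| − |zone P∩zone Q| = 125 − 12.4 = 112.60.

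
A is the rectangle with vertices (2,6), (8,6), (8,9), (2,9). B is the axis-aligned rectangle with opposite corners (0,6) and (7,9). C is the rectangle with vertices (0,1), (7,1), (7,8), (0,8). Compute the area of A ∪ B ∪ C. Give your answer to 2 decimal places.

59.00

By inclusion–exclusion:
Individual areas: |A| = 18, |B| = 21, |C| = 49.
|A∩B|: x∈[2,7], y∈[6,9] → 5·3 = 15.
|A∩C|: x∈[2,7], y∈[6,8] → 5·2 = 10.
|B∩C|: x∈[0,7], y∈[6,8] → 7·2 = 14.
|A∩B∩C| = 10.
|A ∪ B ∪ C| = 88 − 39 + 10 = 59.00.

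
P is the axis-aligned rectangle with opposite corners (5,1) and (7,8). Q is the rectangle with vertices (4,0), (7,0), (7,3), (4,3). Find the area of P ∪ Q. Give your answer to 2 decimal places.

19.00

By inclusion–exclusion:
Individual areas: |P| = 14, |Q| = 9.
|P∩Q|: x∈[5,7], y∈[1,3] → 2·2 = 4.
|P ∪ Q| = 23 − 4 = 19.00.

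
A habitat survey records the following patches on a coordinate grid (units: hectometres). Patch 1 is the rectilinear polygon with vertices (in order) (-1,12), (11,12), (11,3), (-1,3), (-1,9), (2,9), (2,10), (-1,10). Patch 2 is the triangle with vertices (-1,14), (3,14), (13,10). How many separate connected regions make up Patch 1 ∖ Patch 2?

Patch 1 ∖ Patch 2 splits into 2 disjoint pieces (area 101.4286, area 1.8).

2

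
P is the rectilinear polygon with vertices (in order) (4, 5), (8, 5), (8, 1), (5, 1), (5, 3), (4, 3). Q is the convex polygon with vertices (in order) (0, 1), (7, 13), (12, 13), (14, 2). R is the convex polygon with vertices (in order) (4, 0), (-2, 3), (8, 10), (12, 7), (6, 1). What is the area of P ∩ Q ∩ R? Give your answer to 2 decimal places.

11.51

The intersection is the polygon with vertices (8,3), (6.462,1.462), (5,1.357), (5,3), (4,3), (4,5), (8,5).
By the shoelace formula its area is 11.51.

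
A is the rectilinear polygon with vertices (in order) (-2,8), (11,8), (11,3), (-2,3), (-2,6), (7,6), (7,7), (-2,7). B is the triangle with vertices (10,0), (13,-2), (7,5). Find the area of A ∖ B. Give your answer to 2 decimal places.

55.49

|A| = 56, |A∩B| = 0.5143.
|A ∖ B| = |A| − |A∩B| = 56 − 0.5143 = 55.49.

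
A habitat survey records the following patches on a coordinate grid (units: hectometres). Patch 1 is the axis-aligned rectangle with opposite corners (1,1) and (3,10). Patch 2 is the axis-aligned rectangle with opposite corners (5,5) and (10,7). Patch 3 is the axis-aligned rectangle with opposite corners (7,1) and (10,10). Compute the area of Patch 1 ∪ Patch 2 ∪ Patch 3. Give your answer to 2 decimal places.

By inclusion–exclusion:
Individual areas: |Patch 1| = 18, |Patch 2| = 10, |Patch 3| = 27.
|Patch 1∩Patch 2| = 0 (no overlap).
|Patch 1∩Patch 3| = 0 (no overlap).
|Patch 2∩Patch 3|: x∈[7,10], y∈[5,7] → 3·2 = 6.
|Patch 1∩Patch 2∩Patch 3| = 0.
|Patch 1 ∪ Patch 2 ∪ Patch 3| = 55 − 6 + 0 = 49.00.

49.00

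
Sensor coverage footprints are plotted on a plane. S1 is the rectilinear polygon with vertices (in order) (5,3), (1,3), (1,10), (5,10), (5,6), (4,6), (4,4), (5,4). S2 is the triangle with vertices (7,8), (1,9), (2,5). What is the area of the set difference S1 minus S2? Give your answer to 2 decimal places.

16.03

|S1| = 26, |S1∩S2| = 9.9667.
|S1 ∖ S2| = |S1| − |S1∩S2| = 26 − 9.9667 = 16.03.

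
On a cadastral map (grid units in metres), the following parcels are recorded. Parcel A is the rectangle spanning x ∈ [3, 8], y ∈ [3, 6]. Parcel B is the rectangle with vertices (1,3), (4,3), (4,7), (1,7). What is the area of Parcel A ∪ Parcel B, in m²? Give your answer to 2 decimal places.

By inclusion–exclusion:
Individual areas: |Parcel A| = 15, |Parcel B| = 12.
|Parcel A∩Parcel B|: x∈[3,4], y∈[3,6] → 1·3 = 3.
|Parcel A ∪ Parcel B| = 27 − 3 = 24.00.

24.00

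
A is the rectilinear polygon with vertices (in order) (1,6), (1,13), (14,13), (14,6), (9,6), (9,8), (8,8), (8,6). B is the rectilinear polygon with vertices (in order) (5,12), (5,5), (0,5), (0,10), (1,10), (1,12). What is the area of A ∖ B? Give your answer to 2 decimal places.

65.00

|A| = 89, |A∩B| = 24.
|A ∖ B| = |A| − |A∩B| = 89 − 24 = 65.00.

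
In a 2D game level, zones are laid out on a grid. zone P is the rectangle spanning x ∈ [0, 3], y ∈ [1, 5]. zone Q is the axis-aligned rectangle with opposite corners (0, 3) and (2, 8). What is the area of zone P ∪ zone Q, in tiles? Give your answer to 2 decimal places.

By inclusion–exclusion:
Individual areas: |zone P| = 12, |zone Q| = 10.
|zone P∩zone Q|: x∈[0,2], y∈[3,5] → 2·2 = 4.
|zone P ∪ zone Q| = 22 − 4 = 18.00.

18.00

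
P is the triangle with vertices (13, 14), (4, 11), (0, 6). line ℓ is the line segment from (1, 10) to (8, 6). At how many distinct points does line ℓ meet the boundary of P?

The segment meets the boundary at (3.852,8.37), (2.51,9.137).

2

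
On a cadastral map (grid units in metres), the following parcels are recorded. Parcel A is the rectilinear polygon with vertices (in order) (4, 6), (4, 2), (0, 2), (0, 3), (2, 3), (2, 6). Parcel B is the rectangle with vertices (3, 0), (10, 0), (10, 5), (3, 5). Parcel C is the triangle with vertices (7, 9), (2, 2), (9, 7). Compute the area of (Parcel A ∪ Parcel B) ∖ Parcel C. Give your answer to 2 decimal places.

38.91

|Parcel A ∪ Parcel B| = 42.
|(Parcel A ∪ Parcel B) ∩ Parcel C| = 3.0857.
|(Parcel A ∪ Parcel B) ∖ Parcel C| = 42 − 3.0857 = 38.91.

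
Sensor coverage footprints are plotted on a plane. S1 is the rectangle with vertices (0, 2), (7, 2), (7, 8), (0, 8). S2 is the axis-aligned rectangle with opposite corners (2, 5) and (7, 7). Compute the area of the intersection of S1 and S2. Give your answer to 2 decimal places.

|S1∩S2|: x∈[2,7], y∈[5,7] → 5·2 = 10.

10.00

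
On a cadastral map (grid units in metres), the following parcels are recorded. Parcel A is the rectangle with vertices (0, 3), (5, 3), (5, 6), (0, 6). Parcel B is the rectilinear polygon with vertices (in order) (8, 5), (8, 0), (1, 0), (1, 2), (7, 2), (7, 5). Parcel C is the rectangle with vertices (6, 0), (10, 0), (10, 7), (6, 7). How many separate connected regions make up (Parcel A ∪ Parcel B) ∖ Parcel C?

(Parcel A ∪ Parcel B) ∖ Parcel C splits into 2 disjoint pieces (area 15, area 10).

2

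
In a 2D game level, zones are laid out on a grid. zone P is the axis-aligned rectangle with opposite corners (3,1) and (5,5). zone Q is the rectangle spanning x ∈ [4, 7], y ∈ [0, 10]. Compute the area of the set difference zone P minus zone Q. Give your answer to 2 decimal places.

|zone P∩zone Q|: x∈[4,5], y∈[1,5] → 1·4 = 4.
|zone P| = 8.
|zone P ∖ zone Q| = |zone P| − |zone P∩zone Q| = 8 − 4 = 4.00.

4.00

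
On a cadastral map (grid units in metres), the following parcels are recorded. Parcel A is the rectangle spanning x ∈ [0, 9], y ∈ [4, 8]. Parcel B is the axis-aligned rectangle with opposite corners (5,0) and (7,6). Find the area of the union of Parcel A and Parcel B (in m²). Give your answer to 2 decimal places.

By inclusion–exclusion:
Individual areas: |Parcel A| = 36, |Parcel B| = 12.
|Parcel A∩Parcel B|: x∈[5,7], y∈[4,6] → 2·2 = 4.
|Parcel A ∪ Parcel B| = 48 − 4 = 44.00.

44.00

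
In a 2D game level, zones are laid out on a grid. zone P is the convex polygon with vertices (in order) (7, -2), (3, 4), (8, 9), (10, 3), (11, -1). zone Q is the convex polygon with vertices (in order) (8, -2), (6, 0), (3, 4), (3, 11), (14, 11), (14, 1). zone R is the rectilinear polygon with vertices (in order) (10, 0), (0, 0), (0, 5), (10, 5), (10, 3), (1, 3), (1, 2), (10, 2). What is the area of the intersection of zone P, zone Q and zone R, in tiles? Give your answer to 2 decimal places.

21.96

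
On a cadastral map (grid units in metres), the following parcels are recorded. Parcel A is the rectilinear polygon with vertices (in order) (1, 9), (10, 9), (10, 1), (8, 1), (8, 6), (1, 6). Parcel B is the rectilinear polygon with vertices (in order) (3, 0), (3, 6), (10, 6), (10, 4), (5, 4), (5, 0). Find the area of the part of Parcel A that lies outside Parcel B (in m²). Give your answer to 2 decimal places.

33.00

|Parcel A| = 37, |Parcel A∩Parcel B| = 4.
|Parcel A ∖ Parcel B| = |Parcel A| − |Parcel A∩Parcel B| = 37 − 4 = 33.00.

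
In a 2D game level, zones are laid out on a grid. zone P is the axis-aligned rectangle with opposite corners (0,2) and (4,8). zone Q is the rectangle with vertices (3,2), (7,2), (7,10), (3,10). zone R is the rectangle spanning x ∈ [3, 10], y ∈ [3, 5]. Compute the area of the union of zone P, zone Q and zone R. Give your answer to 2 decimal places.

By inclusion–exclusion:
Individual areas: |zone P| = 24, |zone Q| = 32, |zone R| = 14.
|zone P∩zone Q|: x∈[3,4], y∈[2,8] → 1·6 = 6.
|zone P∩zone R|: x∈[3,4], y∈[3,5] → 1·2 = 2.
|zone Q∩zone R|: x∈[3,7], y∈[3,5] → 4·2 = 8.
|zone P∩zone Q∩zone R| = 2.
|zone P ∪ zone Q ∪ zone R| = 70 − 16 + 2 = 56.00.

56.00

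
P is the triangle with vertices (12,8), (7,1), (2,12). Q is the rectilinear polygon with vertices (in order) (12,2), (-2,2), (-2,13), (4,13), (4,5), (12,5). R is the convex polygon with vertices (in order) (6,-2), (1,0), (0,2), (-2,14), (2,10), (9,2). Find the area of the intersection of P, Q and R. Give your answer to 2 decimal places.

4.96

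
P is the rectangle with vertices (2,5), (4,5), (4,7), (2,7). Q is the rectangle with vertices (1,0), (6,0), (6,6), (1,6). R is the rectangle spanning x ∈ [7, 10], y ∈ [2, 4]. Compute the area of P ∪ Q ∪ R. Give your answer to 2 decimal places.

By inclusion–exclusion:
Individual areas: |P| = 4, |Q| = 30, |R| = 6.
|P∩Q|: x∈[2,4], y∈[5,6] → 2·1 = 2.
|P∩R| = 0 (no overlap).
|Q∩R| = 0 (no overlap).
|P∩Q∩R| = 0.
|P ∪ Q ∪ R| = 40 − 2 + 0 = 38.00.

38.00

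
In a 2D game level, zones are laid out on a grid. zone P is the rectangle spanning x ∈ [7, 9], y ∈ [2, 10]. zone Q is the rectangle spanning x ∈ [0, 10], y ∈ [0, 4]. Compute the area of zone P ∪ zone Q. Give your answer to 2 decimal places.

By inclusion–exclusion:
Individual areas: |zone P| = 16, |zone Q| = 40.
|zone P∩zone Q|: x∈[7,9], y∈[2,4] → 2·2 = 4.
|zone P ∪ zone Q| = 56 − 4 = 52.00.

52.00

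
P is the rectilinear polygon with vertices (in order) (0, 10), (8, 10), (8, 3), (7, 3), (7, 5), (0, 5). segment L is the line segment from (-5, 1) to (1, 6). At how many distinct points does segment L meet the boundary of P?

The segment meets the boundary at (0,5.167).

1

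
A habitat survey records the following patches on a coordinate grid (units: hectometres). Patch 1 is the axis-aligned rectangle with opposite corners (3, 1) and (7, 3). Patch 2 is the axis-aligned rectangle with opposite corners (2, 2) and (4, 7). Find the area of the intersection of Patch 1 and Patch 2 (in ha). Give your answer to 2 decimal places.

|Patch 1∩Patch 2|: x∈[3,4], y∈[2,3] → 1·1 = 1.

1.00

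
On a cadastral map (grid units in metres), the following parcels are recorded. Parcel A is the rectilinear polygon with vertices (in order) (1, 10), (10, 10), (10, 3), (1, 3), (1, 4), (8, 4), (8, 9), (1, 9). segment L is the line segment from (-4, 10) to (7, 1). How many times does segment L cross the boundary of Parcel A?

2

The segment meets the boundary at (4.556,3), (3.333,4).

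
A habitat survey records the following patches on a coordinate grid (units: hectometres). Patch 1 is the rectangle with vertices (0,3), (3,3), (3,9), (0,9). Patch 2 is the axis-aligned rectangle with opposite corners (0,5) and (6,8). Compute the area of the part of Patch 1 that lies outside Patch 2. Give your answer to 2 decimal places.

9.00

|Patch 1∩Patch 2|: x∈[0,3], y∈[5,8] → 3·3 = 9.
|Patch 1| = 18.
|Patch 1 ∖ Patch 2| = |Patch 1| − |Patch 1∩Patch 2| = 18 − 9 = 9.00.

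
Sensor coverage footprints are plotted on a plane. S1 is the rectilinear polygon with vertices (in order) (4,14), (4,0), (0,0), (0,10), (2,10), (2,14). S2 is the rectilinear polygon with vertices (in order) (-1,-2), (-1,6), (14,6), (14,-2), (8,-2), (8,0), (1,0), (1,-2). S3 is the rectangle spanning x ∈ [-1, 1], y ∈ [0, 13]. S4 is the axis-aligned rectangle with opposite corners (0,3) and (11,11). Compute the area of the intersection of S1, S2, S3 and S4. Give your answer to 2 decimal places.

3.00

The intersection is the polygon with vertices (0,6), (1,6), (1,3), (0,3).
By the shoelace formula its area is 3.00.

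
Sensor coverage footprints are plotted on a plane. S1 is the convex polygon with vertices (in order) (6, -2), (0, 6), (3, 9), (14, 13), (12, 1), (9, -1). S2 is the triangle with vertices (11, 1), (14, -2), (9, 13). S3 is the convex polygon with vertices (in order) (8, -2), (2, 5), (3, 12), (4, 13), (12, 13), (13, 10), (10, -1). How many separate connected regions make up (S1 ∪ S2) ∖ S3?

2

(S1 ∪ S2) ∖ S3 splits into 2 disjoint pieces (area 15.2315, area 16.5588).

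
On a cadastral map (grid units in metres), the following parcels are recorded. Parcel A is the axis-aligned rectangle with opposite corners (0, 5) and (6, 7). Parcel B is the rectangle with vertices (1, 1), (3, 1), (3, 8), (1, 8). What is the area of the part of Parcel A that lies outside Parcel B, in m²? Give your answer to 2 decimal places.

|Parcel A∩Parcel B|: x∈[1,3], y∈[5,7] → 2·2 = 4.
|Parcel A| = 12.
|Parcel A ∖ Parcel B| = |Parcel A| − |Parcel A∩Parcel B| = 12 − 4 = 8.00.

8.00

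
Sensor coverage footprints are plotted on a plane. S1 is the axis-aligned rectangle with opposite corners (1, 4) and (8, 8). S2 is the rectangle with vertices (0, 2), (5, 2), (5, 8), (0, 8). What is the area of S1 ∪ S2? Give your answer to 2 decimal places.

42.00

By inclusion–exclusion:
Individual areas: |S1| = 28, |S2| = 30.
|S1∩S2|: x∈[1,5], y∈[4,8] → 4·4 = 16.
|S1 ∪ S2| = 58 − 16 = 42.00.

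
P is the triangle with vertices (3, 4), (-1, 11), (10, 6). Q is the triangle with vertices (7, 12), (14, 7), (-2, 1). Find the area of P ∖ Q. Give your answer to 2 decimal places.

10.01

|P| = 28.5, |P∩Q| = 18.486.
|P ∖ Q| = |P| − |P∩Q| = 28.5 − 18.486 = 10.01.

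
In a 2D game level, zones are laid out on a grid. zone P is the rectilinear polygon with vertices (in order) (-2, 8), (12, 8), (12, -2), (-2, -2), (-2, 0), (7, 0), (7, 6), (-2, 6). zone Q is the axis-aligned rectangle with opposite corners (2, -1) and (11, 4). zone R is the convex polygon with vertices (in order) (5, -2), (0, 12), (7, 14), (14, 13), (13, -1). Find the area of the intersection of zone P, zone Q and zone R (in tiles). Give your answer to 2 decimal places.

The intersection is the polygon with vertices (7,4), (11,4), (11,-1), (4.643,-1), (4.286,0), (7,0).
By the shoelace formula its area is 22.54.

22.54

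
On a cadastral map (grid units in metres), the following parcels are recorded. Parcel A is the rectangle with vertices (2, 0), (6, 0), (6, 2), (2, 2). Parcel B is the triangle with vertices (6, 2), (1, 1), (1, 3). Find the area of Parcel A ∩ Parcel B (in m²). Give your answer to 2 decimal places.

1.60

The intersection is the polygon with vertices (2,2), (6,2), (2,1.2).
By the shoelace formula its area is 1.60.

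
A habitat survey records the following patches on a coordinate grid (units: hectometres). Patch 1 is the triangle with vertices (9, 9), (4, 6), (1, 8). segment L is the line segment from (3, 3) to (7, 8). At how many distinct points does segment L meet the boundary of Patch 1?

The segment meets the boundary at (6.692,7.615).

1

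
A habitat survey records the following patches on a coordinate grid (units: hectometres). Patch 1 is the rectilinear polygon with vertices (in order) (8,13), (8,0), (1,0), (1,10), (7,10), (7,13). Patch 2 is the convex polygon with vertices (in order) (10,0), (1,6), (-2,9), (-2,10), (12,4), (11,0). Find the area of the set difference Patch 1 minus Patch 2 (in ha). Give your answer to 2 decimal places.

|Patch 1| = 73, |Patch 1∩Patch 2| = 24.8333.
|Patch 1 ∖ Patch 2| = |Patch 1| − |Patch 1∩Patch 2| = 73 − 24.8333 = 48.17.

48.17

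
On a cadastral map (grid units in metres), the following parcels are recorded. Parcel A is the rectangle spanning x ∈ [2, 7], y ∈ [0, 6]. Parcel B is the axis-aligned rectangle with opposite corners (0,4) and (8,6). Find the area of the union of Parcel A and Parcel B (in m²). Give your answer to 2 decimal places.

36.00

By inclusion–exclusion:
Individual areas: |Parcel A| = 30, |Parcel B| = 16.
|Parcel A∩Parcel B|: x∈[2,7], y∈[4,6] → 5·2 = 10.
|Parcel A ∪ Parcel B| = 46 − 10 = 36.00.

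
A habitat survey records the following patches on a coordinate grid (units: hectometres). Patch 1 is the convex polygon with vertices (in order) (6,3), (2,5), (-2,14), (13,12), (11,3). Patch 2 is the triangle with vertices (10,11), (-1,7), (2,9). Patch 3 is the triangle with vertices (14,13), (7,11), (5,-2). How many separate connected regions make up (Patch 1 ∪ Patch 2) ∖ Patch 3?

(Patch 1 ∪ Patch 2) ∖ Patch 3 splits into 2 disjoint pieces (area 63.0036, area 11.9118).

2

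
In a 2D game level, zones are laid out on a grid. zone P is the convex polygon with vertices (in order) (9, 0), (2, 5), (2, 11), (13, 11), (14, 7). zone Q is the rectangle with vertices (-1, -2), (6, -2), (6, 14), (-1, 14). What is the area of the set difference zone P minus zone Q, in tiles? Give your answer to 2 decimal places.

65.29

|zone P| = 95, |zone P∩zone Q| = 29.7143.
|zone P ∖ zone Q| = |zone P| − |zone P∩zone Q| = 95 − 29.7143 = 65.29.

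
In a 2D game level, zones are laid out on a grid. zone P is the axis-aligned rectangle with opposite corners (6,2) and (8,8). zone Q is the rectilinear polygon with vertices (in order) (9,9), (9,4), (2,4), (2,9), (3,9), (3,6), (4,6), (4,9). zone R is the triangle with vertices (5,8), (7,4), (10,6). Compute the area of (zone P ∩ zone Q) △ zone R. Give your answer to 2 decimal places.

5.87

|zone P ∩ zone Q| = 8.
|(zone P ∩ zone Q) ∩ zone R| = 5.0667.
|(zone P ∩ zone Q) △ zone R| = 8 + 8 − 10.1333 = 5.87.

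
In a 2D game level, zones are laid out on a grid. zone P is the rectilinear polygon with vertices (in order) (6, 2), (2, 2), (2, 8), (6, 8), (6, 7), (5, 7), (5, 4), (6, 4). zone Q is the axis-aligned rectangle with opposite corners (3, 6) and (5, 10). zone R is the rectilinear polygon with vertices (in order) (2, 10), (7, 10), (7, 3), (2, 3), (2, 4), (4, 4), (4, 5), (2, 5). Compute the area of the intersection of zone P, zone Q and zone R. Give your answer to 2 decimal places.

4.00

The intersection is the polygon with vertices (5,7), (5,6), (3,6), (3,8), (5,8).
By the shoelace formula its area is 4.00.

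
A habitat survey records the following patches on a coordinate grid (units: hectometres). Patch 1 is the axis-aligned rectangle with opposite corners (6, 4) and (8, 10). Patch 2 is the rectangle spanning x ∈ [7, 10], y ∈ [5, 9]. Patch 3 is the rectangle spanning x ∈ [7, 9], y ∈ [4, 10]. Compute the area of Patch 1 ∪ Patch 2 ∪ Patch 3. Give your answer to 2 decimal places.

22.00

By inclusion–exclusion:
Individual areas: |Patch 1| = 12, |Patch 2| = 12, |Patch 3| = 12.
|Patch 1∩Patch 2|: x∈[7,8], y∈[5,9] → 1·4 = 4.
|Patch 1∩Patch 3|: x∈[7,8], y∈[4,10] → 1·6 = 6.
|Patch 2∩Patch 3|: x∈[7,9], y∈[5,9] → 2·4 = 8.
|Patch 1∩Patch 2∩Patch 3| = 4.
|Patch 1 ∪ Patch 2 ∪ Patch 3| = 36 − 18 + 4 = 22.00.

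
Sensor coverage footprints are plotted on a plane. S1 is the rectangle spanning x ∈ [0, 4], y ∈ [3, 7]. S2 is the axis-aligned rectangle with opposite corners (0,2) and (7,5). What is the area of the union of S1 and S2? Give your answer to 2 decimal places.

29.00

By inclusion–exclusion:
Individual areas: |S1| = 16, |S2| = 21.
|S1∩S2|: x∈[0,4], y∈[3,5] → 4·2 = 8.
|S1 ∪ S2| = 37 − 8 = 29.00.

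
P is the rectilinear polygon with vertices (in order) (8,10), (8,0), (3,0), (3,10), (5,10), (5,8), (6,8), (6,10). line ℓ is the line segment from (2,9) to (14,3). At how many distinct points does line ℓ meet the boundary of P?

2

The segment meets the boundary at (8,6), (3,8.5).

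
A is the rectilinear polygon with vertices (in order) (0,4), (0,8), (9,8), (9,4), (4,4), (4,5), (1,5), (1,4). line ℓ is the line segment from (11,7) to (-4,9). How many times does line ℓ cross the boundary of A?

The segment meets the boundary at (3.5,8), (9,7.267).

2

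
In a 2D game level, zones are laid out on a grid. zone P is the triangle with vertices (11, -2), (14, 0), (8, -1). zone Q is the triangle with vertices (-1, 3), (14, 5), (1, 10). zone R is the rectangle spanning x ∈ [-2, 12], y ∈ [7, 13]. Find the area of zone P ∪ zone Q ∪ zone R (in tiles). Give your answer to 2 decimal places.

By inclusion–exclusion:
Individual areas: |zone P| = 4.5, |zone Q| = 50.5, |zone R| = 84.
|zone P∩zone Q| = 0.
|zone P∩zone R| = 0.
|zone Q∩zone R| = 12.9857.
|zone P∩zone Q∩zone R| = 0.
|zone P ∪ zone Q ∪ zone R| = 139 − 12.9857 + 0 = 126.01.

126.01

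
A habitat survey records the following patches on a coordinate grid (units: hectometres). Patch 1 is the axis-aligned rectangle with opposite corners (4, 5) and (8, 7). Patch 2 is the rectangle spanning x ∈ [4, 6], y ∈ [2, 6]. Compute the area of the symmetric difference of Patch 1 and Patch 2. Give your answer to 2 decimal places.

12.00

|Patch 1∩Patch 2|: x∈[4,6], y∈[5,6] → 2·1 = 2.
|Patch 1 △ Patch 2| = |Patch 1| + |Patch 2| − 2·|Patch 1∩Patch 2| = 8 + 8 − 4 = 12.00.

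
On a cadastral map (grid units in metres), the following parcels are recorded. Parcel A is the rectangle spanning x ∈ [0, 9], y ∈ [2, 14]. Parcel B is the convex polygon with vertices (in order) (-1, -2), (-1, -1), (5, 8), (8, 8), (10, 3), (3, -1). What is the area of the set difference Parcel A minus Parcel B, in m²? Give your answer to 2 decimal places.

|Parcel A| = 108, |Parcel A∩Parcel B| = 34.5893.
|Parcel A ∖ Parcel B| = |Parcel A| − |Parcel A∩Parcel B| = 108 − 34.5893 = 73.41.

73.41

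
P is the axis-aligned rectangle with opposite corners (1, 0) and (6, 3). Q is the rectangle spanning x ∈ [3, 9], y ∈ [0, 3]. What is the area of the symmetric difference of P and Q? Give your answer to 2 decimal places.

15.00

|P∩Q|: x∈[3,6], y∈[0,3] → 3·3 = 9.
|P △ Q| = |P| + |Q| − 2·|P∩Q| = 15 + 18 − 18 = 15.00.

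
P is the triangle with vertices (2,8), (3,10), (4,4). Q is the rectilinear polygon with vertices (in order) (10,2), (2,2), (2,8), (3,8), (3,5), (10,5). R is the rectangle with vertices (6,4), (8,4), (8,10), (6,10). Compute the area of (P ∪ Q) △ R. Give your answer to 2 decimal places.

|P ∪ Q| = 29.8333.
|(P ∪ Q) ∩ R| = 2.
|(P ∪ Q) △ R| = 29.8333 + 12 − 4 = 37.83.

37.83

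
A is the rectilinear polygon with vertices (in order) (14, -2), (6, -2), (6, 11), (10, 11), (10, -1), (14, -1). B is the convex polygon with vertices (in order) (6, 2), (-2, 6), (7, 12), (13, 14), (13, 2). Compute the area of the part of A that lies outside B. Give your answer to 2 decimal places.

20.00

|A| = 56, |A∩B| = 36.
|A ∖ B| = |A| − |A∩B| = 56 − 36 = 20.00.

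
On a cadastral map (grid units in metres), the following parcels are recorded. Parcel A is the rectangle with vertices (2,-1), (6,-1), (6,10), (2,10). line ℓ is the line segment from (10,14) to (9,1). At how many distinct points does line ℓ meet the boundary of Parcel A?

0

The segment lies entirely outside Parcel A and never meets its boundary.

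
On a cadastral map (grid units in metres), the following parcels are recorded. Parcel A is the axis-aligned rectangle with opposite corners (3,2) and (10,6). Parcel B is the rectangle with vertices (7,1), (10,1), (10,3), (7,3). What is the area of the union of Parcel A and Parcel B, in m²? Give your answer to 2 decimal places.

31.00

By inclusion–exclusion:
Individual areas: |Parcel A| = 28, |Parcel B| = 6.
|Parcel A∩Parcel B|: x∈[7,10], y∈[2,3] → 3·1 = 3.
|Parcel A ∪ Parcel B| = 34 − 3 = 31.00.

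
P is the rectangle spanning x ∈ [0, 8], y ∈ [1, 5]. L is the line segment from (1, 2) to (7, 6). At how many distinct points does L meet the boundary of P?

The segment meets the boundary at (5.5,5).

1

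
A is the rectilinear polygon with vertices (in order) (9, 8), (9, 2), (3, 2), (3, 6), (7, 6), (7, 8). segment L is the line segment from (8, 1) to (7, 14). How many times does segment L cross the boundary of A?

The segment meets the boundary at (7.462,8), (7.923,2).

2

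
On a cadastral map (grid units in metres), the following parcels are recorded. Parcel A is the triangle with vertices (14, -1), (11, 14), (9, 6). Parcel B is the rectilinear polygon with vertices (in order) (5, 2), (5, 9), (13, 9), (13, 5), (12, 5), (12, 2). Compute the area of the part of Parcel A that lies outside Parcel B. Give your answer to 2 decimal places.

11.24

|Parcel A| = 27, |Parcel A∩Parcel B| = 15.7607.
|Parcel A ∖ Parcel B| = |Parcel A| − |Parcel A∩Parcel B| = 27 − 15.7607 = 11.24.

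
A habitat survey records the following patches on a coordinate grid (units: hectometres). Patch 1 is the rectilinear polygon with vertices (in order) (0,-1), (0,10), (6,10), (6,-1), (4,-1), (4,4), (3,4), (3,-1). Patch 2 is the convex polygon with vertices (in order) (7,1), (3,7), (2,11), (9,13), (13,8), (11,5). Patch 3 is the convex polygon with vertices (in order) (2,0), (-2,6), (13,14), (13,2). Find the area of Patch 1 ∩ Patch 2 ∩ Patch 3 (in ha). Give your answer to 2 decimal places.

The intersection is the polygon with vertices (6,2.5), (3,7), (2.632,8.471), (5.5,10), (6,10).
By the shoelace formula its area is 14.39.

14.39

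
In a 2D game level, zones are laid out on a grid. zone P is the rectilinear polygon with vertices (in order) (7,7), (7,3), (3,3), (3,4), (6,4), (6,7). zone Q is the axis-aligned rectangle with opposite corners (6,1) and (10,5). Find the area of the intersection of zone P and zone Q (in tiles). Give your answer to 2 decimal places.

The intersection is the polygon with vertices (7,3), (6,3), (6,4), (6,5), (7,5).
By the shoelace formula its area is 2.00.

2.00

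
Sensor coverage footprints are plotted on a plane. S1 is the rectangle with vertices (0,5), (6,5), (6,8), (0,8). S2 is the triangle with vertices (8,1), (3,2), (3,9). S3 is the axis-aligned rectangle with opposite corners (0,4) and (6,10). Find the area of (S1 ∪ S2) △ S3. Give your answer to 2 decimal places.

24.59

|S1 ∪ S2| = 30.8125.
|(S1 ∪ S2) ∩ S3| = 21.1125.
|(S1 ∪ S2) △ S3| = 30.8125 + 36 − 42.225 = 24.59.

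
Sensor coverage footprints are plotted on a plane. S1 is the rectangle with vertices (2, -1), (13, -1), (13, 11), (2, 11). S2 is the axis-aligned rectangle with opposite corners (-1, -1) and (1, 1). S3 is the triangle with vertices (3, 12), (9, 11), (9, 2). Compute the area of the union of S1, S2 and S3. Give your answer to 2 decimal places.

By inclusion–exclusion:
Individual areas: |S1| = 132, |S2| = 4, |S3| = 27.
|S1∩S2| = 0 (no overlap).
|S1∩S3| = 24.3.
|S2∩S3| = 0.
|S1∩S2∩S3| = 0.
|S1 ∪ S2 ∪ S3| = 163 − 24.3 + 0 = 138.70.

138.70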